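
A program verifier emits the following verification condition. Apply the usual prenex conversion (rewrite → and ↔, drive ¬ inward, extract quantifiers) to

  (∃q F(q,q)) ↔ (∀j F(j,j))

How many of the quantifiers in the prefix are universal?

Rewrite implications/biconditionals: A → B as ¬A ∨ B; A ↔ B as (¬A ∨ B) ∧ (¬B ∨ A).
  (¬(∃q F(q,q)) ∨ (∀j F(j,j))) ∧ (¬(∀j F(j,j)) ∨ (∃q F(q,q)))
Push ¬ through the quantifiers and connectives to reach negation normal form:
  ((∀q ¬F(q,q)) ∨ (∀j F(j,j))) ∧ ((∃j ¬F(j,j)) ∨ (∃q F(q,q)))
Rename bound variables to avoid capture: j↦x1, q↦p.
  ((∀q ¬F(q,q)) ∨ (∀j F(j,j))) ∧ ((∃x1 ¬F(x1,x1)) ∨ (∃p F(p,p)))
Extract every quantifier outward, since the variables are now distinct and don't occur free across branches:
  ∀q ∀j ∃x1 ∃p ((¬F(q,q) ∨ F(j,j)) ∧ (¬F(x1,x1) ∨ F(p,p)))
The prefix is ∀q ∀j ∃x1 ∃p: 2 universal, 2 existential.

2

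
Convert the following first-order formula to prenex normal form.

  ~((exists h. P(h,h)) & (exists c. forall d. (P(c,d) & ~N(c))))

Push ¬ through the quantifiers and connectives to reach negation normal form:
  (forall h. ~P(h,h)) | (forall c. exists d. (~P(c,d) | N(c)))
Finally move all quantifiers to the prefix:
  forall h. forall c. exists d. (~P(h,h) | ~P(c,d) | N(c))

forall h. forall c. exists d. (~P(h,h) | ~P(c,d) | N(c))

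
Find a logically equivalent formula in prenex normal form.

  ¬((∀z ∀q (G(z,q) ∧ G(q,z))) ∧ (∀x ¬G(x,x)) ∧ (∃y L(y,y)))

Push ¬ through the quantifiers and connectives to reach negation normal form:
  (∃z ∃q (¬G(z,q) ∨ ¬G(q,z))) ∨ (∃x G(x,x)) ∨ (∀y ¬L(y,y))
All bound variables are already distinct, so no renaming is needed.
Pull the quantifiers to the front (each side's bound variable is not free in the other side):
  ∃z ∃q ∃x ∀y (¬G(z,q) ∨ ¬G(q,z) ∨ G(x,x) ∨ ¬L(y,y))

∃z ∃q ∃x ∀y (¬G(z,q) ∨ ¬G(q,z) ∨ G(x,x) ∨ ¬L(y,y))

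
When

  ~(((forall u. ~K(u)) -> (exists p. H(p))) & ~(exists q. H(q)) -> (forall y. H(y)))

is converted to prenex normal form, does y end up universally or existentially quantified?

Rewrite implications/biconditionals: A → B as ¬A ∨ B.
  ~(~((~(forall u. ~K(u)) | (exists p. H(p))) & ~(exists q. H(q))) | (forall y. H(y)))
Move each ¬ inward, flipping quantifiers it crosses:
  ((exists u. K(u)) | (exists p. H(p))) & (forall q. ~H(q)) & (exists y. ~H(y))
All bound variables are already distinct, so no renaming is needed.
Pull the quantifiers to the front (each side's bound variable is not free in the other side):
  exists u. exists p. forall q. exists y. ((K(u) | H(p)) & ~H(q) & ~H(y))
The quantifier forall y sits under an odd number of negations (counting the antecedent side of each →), so it flips to exists y.

existential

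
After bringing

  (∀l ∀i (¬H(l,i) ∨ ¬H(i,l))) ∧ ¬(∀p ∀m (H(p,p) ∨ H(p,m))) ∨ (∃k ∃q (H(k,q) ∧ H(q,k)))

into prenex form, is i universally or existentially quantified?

universal

Move each ¬ inward, flipping quantifiers it crosses:
  (∀l ∀i (¬H(l,i) ∨ ¬H(i,l))) ∧ (∃p ∃m (¬H(p,p) ∧ ¬H(p,m))) ∨ (∃k ∃q (H(k,q) ∧ H(q,k)))
Pull the quantifiers to the front (each side's bound variable is not free in the other side):
  ∀l ∀i ∃p ∃m ∃k ∃q ((¬H(l,i) ∨ ¬H(i,l)) ∧ ¬H(p,p) ∧ ¬H(p,m) ∨ H(k,q) ∧ H(q,k))
The quantifier ∀i sits under an even number of negations, so it remains universal.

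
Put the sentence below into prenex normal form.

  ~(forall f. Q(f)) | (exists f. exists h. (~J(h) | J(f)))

exists f. exists c. exists h. (~Q(f) | ~J(h) | J(c))

Move each ¬ inward, flipping quantifiers it crosses:
  (exists f. ~Q(f)) | (exists f. exists h. (~J(h) | J(f)))
Give each quantifier a distinct variable: f↦c.
  (exists f. ~Q(f)) | (exists c. exists h. (~J(h) | J(c)))
Pull the quantifiers to the front (each side's bound variable is not free in the other side):
  exists f. exists c. exists h. (~Q(f) | ~J(h) | J(c))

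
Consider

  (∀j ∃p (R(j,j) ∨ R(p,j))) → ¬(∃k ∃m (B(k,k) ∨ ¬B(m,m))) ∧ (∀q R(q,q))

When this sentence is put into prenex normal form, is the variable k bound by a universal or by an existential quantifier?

First replace A → B with ¬A ∨ B.
  ¬(∀j ∃p (R(j,j) ∨ R(p,j))) ∨ ¬(∃k ∃m (B(k,k) ∨ ¬B(m,m))) ∧ (∀q R(q,q))
Move each ¬ inward, flipping quantifiers it crosses:
  (∃j ∀p (¬R(j,j) ∧ ¬R(p,j))) ∨ (∀k ∀m (¬B(k,k) ∧ B(m,m))) ∧ (∀q R(q,q))
All bound variables are already distinct, so no renaming is needed.
Pull the quantifiers to the front (each side's bound variable is not free in the other side):
  ∃j ∀p ∀k ∀m ∀q (¬R(j,j) ∧ ¬R(p,j) ∨ ¬B(k,k) ∧ B(m,m) ∧ R(q,q))
The quantifier ∃k sits under an odd number of negations (counting the antecedent side of each →), so it flips to ∀k.

universal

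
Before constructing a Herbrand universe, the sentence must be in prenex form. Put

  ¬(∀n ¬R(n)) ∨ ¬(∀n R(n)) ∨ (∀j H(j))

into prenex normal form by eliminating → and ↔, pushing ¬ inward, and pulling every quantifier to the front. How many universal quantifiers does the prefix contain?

Push ¬ through the quantifiers and connectives to reach negation normal form:
  (∃n R(n)) ∨ (∃n ¬R(n)) ∨ (∀j H(j))
Rename bound variables to avoid capture: n↦c.
  (∃n R(n)) ∨ (∃c ¬R(c)) ∨ (∀j H(j))
Finally move all quantifiers to the prefix:
  ∃n ∃c ∀j (R(n) ∨ ¬R(c) ∨ H(j))
The prefix is ∃n ∃c ∀j: 1 universal, 2 existential.

1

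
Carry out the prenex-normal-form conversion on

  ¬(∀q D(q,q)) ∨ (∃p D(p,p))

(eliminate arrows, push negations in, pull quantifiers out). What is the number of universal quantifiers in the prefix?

0

Push ¬ through the quantifiers and connectives to reach negation normal form:
  (∃q ¬D(q,q)) ∨ (∃p D(p,p))
Pull the quantifiers to the front (each side's bound variable is not free in the other side):
  ∃q ∃p (¬D(q,q) ∨ D(p,p))
The prefix is ∃q ∃p: 0 universal, 2 existential.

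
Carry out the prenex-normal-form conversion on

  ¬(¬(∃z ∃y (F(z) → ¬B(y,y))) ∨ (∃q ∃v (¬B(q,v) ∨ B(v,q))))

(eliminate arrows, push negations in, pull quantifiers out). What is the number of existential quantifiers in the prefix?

Rewrite implications/biconditionals: A → B as ¬A ∨ B.
  ¬(¬(∃z ∃y (¬F(z) ∨ ¬B(y,y))) ∨ (∃q ∃v (¬B(q,v) ∨ B(v,q))))
Drive negations inward (¬∀x A ≡ ∃x ¬A, ¬∃x A ≡ ∀x ¬A, De Morgan for ∧/∨):
  (∃z ∃y (¬F(z) ∨ ¬B(y,y))) ∧ (∀q ∀v (B(q,v) ∧ ¬B(v,q)))
All bound variables are already distinct, so no renaming is needed.
Pull the quantifiers to the front (each side's bound variable is not free in the other side):
  ∃z ∃y ∀q ∀v ((¬F(z) ∨ ¬B(y,y)) ∧ B(q,v) ∧ ¬B(v,q))
The prefix is ∃z ∃y ∀q ∀v: 2 universal, 2 existential.

2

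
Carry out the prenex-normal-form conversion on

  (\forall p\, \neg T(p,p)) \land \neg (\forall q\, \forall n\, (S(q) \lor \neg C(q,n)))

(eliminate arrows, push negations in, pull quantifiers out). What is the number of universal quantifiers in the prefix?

Drive negations inward (¬∀x A ≡ ∃x ¬A, ¬∃x A ≡ ∀x ¬A, De Morgan for ∧/∨):
  (\forall p\, \neg T(p,p)) \land (\exists q\, \exists n\, (\neg S(q) \land C(q,n)))
Finally move all quantifiers to the prefix:
  \forall p\, \exists q\, \exists n\, (\neg T(p,p) \land \neg S(q) \land C(q,n))
The prefix is \forall p \exists q \exists n: 1 universal, 2 existential.

1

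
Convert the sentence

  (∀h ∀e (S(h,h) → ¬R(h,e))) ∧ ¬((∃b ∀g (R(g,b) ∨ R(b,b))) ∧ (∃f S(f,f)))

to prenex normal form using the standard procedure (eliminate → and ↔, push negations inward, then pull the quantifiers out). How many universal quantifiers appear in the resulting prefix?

Eliminate → and ↔ using ¬ and ∨.
  (∀h ∀e (¬S(h,h) ∨ ¬R(h,e))) ∧ ¬((∃b ∀g (R(g,b) ∨ R(b,b))) ∧ (∃f S(f,f)))
Push ¬ through the quantifiers and connectives to reach negation normal form:
  (∀h ∀e (¬S(h,h) ∨ ¬R(h,e))) ∧ ((∀b ∃g (¬R(g,b) ∧ ¬R(b,b))) ∨ (∀f ¬S(f,f)))
Finally move all quantifiers to the prefix:
  ∀h ∀e ∀b ∃g ∀f ((¬S(h,h) ∨ ¬R(h,e)) ∧ (¬R(g,b) ∧ ¬R(b,b) ∨ ¬S(f,f)))
The prefix is ∀h ∀e ∀b ∃g ∀f: 4 universal, 1 existential.

4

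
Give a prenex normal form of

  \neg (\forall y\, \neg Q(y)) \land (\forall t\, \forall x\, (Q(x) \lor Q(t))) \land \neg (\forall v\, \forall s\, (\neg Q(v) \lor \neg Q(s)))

\exists y\, \forall t\, \forall x\, \exists v\, \exists s\, (Q(y) \land (Q(x) \lor Q(t)) \land Q(v) \land Q(s))

Move each ¬ inward, flipping quantifiers it crosses:
  (\exists y\, Q(y)) \land (\forall t\, \forall x\, (Q(x) \lor Q(t))) \land (\exists v\, \exists s\, (Q(v) \land Q(s)))
All bound variables are already distinct, so no renaming is needed.
Pull the quantifiers to the front (each side's bound variable is not free in the other side):
  \exists y\, \forall t\, \forall x\, \exists v\, \exists s\, (Q(y) \land (Q(x) \lor Q(t)) \land Q(v) \land Q(s))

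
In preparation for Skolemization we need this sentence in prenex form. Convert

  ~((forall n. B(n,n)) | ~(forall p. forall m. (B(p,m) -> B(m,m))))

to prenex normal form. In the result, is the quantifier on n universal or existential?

existential

Rewrite implications/biconditionals: A → B as ¬A ∨ B.
  ~((forall n. B(n,n)) | ~(forall p. forall m. (~B(p,m) | B(m,m))))
Push ¬ through the quantifiers and connectives to reach negation normal form:
  (exists n. ~B(n,n)) & (forall p. forall m. (~B(p,m) | B(m,m)))
Extract every quantifier outward, since the variables are now distinct and don't occur free across branches:
  exists n. forall p. forall m. (~B(n,n) & (~B(p,m) | B(m,m)))
The quantifier forall n sits under an odd number of negations (counting the antecedent side of each →), so it flips to exists n.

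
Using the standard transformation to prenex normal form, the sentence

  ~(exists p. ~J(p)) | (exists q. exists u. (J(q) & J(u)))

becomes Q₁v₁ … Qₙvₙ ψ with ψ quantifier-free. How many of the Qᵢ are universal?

Push ¬ through the quantifiers and connectives to reach negation normal form:
  (forall p. J(p)) | (exists q. exists u. (J(q) & J(u)))
Pull the quantifiers to the front (each side's bound variable is not free in the other side):
  forall p. exists q. exists u. (J(p) | J(q) & J(u))
The prefix is forall p exists q exists u: 1 universal, 2 existential.

1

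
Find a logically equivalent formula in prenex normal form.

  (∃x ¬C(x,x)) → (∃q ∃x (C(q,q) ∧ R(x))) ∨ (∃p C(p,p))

Eliminate → and ↔ using ¬ and ∨.
  ¬(∃x ¬C(x,x)) ∨ (∃q ∃x (C(q,q) ∧ R(x))) ∨ (∃p C(p,p))
Move each ¬ inward, flipping quantifiers it crosses:
  (∀x C(x,x)) ∨ (∃q ∃x (C(q,q) ∧ R(x))) ∨ (∃p C(p,p))
Standardize variables apart so no two quantifiers bind the same name: x↦z1.
  (∀x C(x,x)) ∨ (∃q ∃z1 (C(q,q) ∧ R(z1))) ∨ (∃p C(p,p))
Pull the quantifiers to the front (each side's bound variable is not free in the other side):
  ∀x ∃q ∃z1 ∃p (C(x,x) ∨ C(q,q) ∧ R(z1) ∨ C(p,p))

∀x ∃q ∃z1 ∃p (C(x,x) ∨ C(q,q) ∧ R(z1) ∨ C(p,p))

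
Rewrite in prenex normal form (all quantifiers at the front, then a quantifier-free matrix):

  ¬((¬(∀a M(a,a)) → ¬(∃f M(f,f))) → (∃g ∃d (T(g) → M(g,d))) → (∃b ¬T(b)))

∀a ∀f ∃g ∃d ∀b ((M(a,a) ∨ ¬M(f,f)) ∧ (¬T(g) ∨ M(g,d)) ∧ T(b))

First replace A → B with ¬A ∨ B.
  ¬(¬(¬¬(∀a M(a,a)) ∨ ¬(∃f M(f,f))) ∨ ¬(∃g ∃d (¬T(g) ∨ M(g,d))) ∨ (∃b ¬T(b)))
Drive negations inward (¬∀x A ≡ ∃x ¬A, ¬∃x A ≡ ∀x ¬A, De Morgan for ∧/∨):
  ((∀a M(a,a)) ∨ (∀f ¬M(f,f))) ∧ (∃g ∃d (¬T(g) ∨ M(g,d))) ∧ (∀b T(b))
All bound variables are already distinct, so no renaming is needed.
Pull the quantifiers to the front (each side's bound variable is not free in the other side):
  ∀a ∀f ∃g ∃d ∀b ((M(a,a) ∨ ¬M(f,f)) ∧ (¬T(g) ∨ M(g,d)) ∧ T(b))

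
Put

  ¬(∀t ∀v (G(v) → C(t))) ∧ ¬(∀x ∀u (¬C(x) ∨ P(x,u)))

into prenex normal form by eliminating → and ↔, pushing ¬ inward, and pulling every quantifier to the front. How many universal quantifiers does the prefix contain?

0

Eliminate → and ↔ using ¬ and ∨.
  ¬(∀t ∀v (¬G(v) ∨ C(t))) ∧ ¬(∀x ∀u (¬C(x) ∨ P(x,u)))
Push ¬ through the quantifiers and connectives to reach negation normal form:
  (∃t ∃v (G(v) ∧ ¬C(t))) ∧ (∃x ∃u (C(x) ∧ ¬P(x,u)))
Finally move all quantifiers to the prefix:
  ∃t ∃v ∃x ∃u (G(v) ∧ ¬C(t) ∧ C(x) ∧ ¬P(x,u))
The prefix is ∃t ∃v ∃x ∃u: 0 universal, 4 existential.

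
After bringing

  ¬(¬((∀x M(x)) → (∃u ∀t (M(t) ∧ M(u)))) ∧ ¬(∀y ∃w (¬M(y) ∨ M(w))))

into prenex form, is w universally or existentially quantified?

existential

Eliminate → and ↔ using ¬ and ∨.
  ¬(¬(¬(∀x M(x)) ∨ (∃u ∀t (M(t) ∧ M(u)))) ∧ ¬(∀y ∃w (¬M(y) ∨ M(w))))
Move each ¬ inward, flipping quantifiers it crosses:
  (∃x ¬M(x)) ∨ (∃u ∀t (M(t) ∧ M(u))) ∨ (∀y ∃w (¬M(y) ∨ M(w)))
All bound variables are already distinct, so no renaming is needed.
Finally move all quantifiers to the prefix:
  ∃x ∃u ∀t ∀y ∃w (¬M(x) ∨ M(t) ∧ M(u) ∨ ¬M(y) ∨ M(w))
The quantifier ∃w sits under an even number of negations (counting the antecedent side of each →), so it remains existential.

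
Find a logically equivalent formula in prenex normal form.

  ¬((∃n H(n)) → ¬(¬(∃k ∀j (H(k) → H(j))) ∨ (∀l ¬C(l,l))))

First replace A → B with ¬A ∨ B.
  ¬(¬(∃n H(n)) ∨ ¬(¬(∃k ∀j (¬H(k) ∨ H(j))) ∨ (∀l ¬C(l,l))))
Push ¬ through the quantifiers and connectives to reach negation normal form:
  (∃n H(n)) ∧ ((∀k ∃j (H(k) ∧ ¬H(j))) ∨ (∀l ¬C(l,l)))
All bound variables are already distinct, so no renaming is needed.
Finally move all quantifiers to the prefix:
  ∃n ∀k ∃j ∀l (H(n) ∧ (H(k) ∧ ¬H(j) ∨ ¬C(l,l)))

∃n ∀k ∃j ∀l (H(n) ∧ (H(k) ∧ ¬H(j) ∨ ¬C(l,l)))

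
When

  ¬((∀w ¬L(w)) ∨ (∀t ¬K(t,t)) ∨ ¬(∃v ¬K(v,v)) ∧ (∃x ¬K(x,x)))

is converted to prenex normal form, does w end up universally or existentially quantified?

Move each ¬ inward, flipping quantifiers it crosses:
  (∃w L(w)) ∧ (∃t K(t,t)) ∧ ((∃v ¬K(v,v)) ∨ (∀x K(x,x)))
Pull the quantifiers to the front (each side's bound variable is not free in the other side):
  ∃w ∃t ∃v ∀x (L(w) ∧ K(t,t) ∧ (¬K(v,v) ∨ K(x,x)))
The quantifier ∀w sits under an odd number of negations, so it flips to ∃w.

existential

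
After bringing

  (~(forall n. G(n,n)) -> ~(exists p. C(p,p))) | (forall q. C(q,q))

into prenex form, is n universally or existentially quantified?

Eliminate → and ↔ using ¬ and ∨.
  ~~(forall n. G(n,n)) | ~(exists p. C(p,p)) | (forall q. C(q,q))
Push ¬ through the quantifiers and connectives to reach negation normal form:
  (forall n. G(n,n)) | (forall p. ~C(p,p)) | (forall q. C(q,q))
All bound variables are already distinct, so no renaming is needed.
Finally move all quantifiers to the prefix:
  forall n. forall p. forall q. (G(n,n) | ~C(p,p) | C(q,q))
The quantifier forall n sits under an even number of negations (counting the antecedent side of each →), so it remains universal.

universal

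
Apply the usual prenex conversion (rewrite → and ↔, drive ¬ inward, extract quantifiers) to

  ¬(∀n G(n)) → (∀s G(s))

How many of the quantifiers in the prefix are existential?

0

Eliminate → and ↔ using ¬ and ∨.
  ¬¬(∀n G(n)) ∨ (∀s G(s))
Drive negations inward (¬∀x A ≡ ∃x ¬A, ¬∃x A ≡ ∀x ¬A, De Morgan for ∧/∨):
  (∀n G(n)) ∨ (∀s G(s))
Finally move all quantifiers to the prefix:
  ∀n ∀s (G(n) ∨ G(s))
The prefix is ∀n ∀s: 2 universal, 0 existential.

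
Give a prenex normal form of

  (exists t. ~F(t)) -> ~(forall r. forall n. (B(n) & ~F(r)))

Eliminate → and ↔ using ¬ and ∨.
  ~(exists t. ~F(t)) | ~(forall r. forall n. (B(n) & ~F(r)))
Push ¬ through the quantifiers and connectives to reach negation normal form:
  (forall t. F(t)) | (exists r. exists n. (~B(n) | F(r)))
Extract every quantifier outward, since the variables are now distinct and don't occur free across branches:
  forall t. exists r. exists n. (F(t) | ~B(n) | F(r))

forall t. exists r. exists n. (F(t) | ~B(n) | F(r))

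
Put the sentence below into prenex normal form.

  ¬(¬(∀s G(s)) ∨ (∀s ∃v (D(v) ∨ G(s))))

∀s ∃y ∀v (G(s) ∧ ¬D(v) ∧ ¬G(y))

Push ¬ through the quantifiers and connectives to reach negation normal form:
  (∀s G(s)) ∧ (∃s ∀v (¬D(v) ∧ ¬G(s)))
Rename bound variables to avoid capture: s↦y.
  (∀s G(s)) ∧ (∃y ∀v (¬D(v) ∧ ¬G(y)))
Finally move all quantifiers to the prefix:
  ∀s ∃y ∀v (G(s) ∧ ¬D(v) ∧ ¬G(y))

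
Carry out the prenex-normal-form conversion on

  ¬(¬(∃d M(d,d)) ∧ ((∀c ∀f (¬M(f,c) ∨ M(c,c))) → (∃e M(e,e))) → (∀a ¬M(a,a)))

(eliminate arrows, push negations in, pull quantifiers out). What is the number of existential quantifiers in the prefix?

First replace A → B with ¬A ∨ B.
  ¬(¬(¬(∃d M(d,d)) ∧ (¬(∀c ∀f (¬M(f,c) ∨ M(c,c))) ∨ (∃e M(e,e)))) ∨ (∀a ¬M(a,a)))
Drive negations inward (¬∀x A ≡ ∃x ¬A, ¬∃x A ≡ ∀x ¬A, De Morgan for ∧/∨):
  (∀d ¬M(d,d)) ∧ ((∃c ∃f (M(f,c) ∧ ¬M(c,c))) ∨ (∃e M(e,e))) ∧ (∃a M(a,a))
All bound variables are already distinct, so no renaming is needed.
Pull the quantifiers to the front (each side's bound variable is not free in the other side):
  ∀d ∃c ∃f ∃e ∃a (¬M(d,d) ∧ (M(f,c) ∧ ¬M(c,c) ∨ M(e,e)) ∧ M(a,a))
The prefix is ∀d ∃c ∃f ∃e ∃a: 1 universal, 4 existential.

4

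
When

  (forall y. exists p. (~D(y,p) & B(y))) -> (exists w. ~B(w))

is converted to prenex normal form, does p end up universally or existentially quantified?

Rewrite implications/biconditionals: A → B as ¬A ∨ B.
  ~(forall y. exists p. (~D(y,p) & B(y))) | (exists w. ~B(w))
Move each ¬ inward, flipping quantifiers it crosses:
  (exists y. forall p. (D(y,p) | ~B(y))) | (exists w. ~B(w))
All bound variables are already distinct, so no renaming is needed.
Finally move all quantifiers to the prefix:
  exists y. forall p. exists w. (D(y,p) | ~B(y) | ~B(w))
The quantifier exists p sits under an odd number of negations (counting the antecedent side of each →), so it flips to forall p.

universal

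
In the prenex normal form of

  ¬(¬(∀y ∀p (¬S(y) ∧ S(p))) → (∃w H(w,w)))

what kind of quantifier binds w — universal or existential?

First replace A → B with ¬A ∨ B.
  ¬(¬¬(∀y ∀p (¬S(y) ∧ S(p))) ∨ (∃w H(w,w)))
Push ¬ through the quantifiers and connectives to reach negation normal form:
  (∃y ∃p (S(y) ∨ ¬S(p))) ∧ (∀w ¬H(w,w))
Finally move all quantifiers to the prefix:
  ∃y ∃p ∀w ((S(y) ∨ ¬S(p)) ∧ ¬H(w,w))
The quantifier ∃w sits under an odd number of negations (counting the antecedent side of each →), so it flips to ∀w.

universal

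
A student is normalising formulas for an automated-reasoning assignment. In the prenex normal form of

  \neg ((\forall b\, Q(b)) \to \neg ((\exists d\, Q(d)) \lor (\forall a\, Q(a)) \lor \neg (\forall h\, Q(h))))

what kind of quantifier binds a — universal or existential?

Eliminate → and ↔ using ¬ and ∨.
  \neg (\neg (\forall b\, Q(b)) \lor \neg ((\exists d\, Q(d)) \lor (\forall a\, Q(a)) \lor \neg (\forall h\, Q(h))))
Drive negations inward (¬∀x A ≡ ∃x ¬A, ¬∃x A ≡ ∀x ¬A, De Morgan for ∧/∨):
  (\forall b\, Q(b)) \land ((\exists d\, Q(d)) \lor (\forall a\, Q(a)) \lor (\exists h\, \neg Q(h)))
All bound variables are already distinct, so no renaming is needed.
Finally move all quantifiers to the prefix:
  \forall b\, \exists d\, \forall a\, \exists h\, (Q(b) \land (Q(d) \lor Q(a) \lor \neg Q(h)))
The quantifier \forall a sits under an even number of negations (counting the antecedent side of each →), so it remains universal.

universal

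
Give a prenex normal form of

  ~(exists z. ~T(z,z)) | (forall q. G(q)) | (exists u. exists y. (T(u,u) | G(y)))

forall z. forall q. exists u. exists y. (T(z,z) | G(q) | T(u,u) | G(y))

Push ¬ through the quantifiers and connectives to reach negation normal form:
  (forall z. T(z,z)) | (forall q. G(q)) | (exists u. exists y. (T(u,u) | G(y)))
All bound variables are already distinct, so no renaming is needed.
Finally move all quantifiers to the prefix:
  forall z. forall q. exists u. exists y. (T(z,z) | G(q) | T(u,u) | G(y))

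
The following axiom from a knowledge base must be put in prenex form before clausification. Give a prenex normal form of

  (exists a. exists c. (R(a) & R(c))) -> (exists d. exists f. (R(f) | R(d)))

First replace A → B with ¬A ∨ B.
  ~(exists a. exists c. (R(a) & R(c))) | (exists d. exists f. (R(f) | R(d)))
Move each ¬ inward, flipping quantifiers it crosses:
  (forall a. forall c. (~R(a) | ~R(c))) | (exists d. exists f. (R(f) | R(d)))
Pull the quantifiers to the front (each side's bound variable is not free in the other side):
  forall a. forall c. exists d. exists f. (~R(a) | ~R(c) | R(f) | R(d))

forall a. forall c. exists d. exists f. (~R(a) | ~R(c) | R(f) | R(d))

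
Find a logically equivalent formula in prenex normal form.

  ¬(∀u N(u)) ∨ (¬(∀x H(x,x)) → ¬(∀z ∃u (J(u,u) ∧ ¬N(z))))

Rewrite implications/biconditionals: A → B as ¬A ∨ B.
  ¬(∀u N(u)) ∨ ¬¬(∀x H(x,x)) ∨ ¬(∀z ∃u (J(u,u) ∧ ¬N(z)))
Push ¬ through the quantifiers and connectives to reach negation normal form:
  (∃u ¬N(u)) ∨ (∀x H(x,x)) ∨ (∃z ∀u (¬J(u,u) ∨ N(z)))
Give each quantifier a distinct variable: u↦v.
  (∃u ¬N(u)) ∨ (∀x H(x,x)) ∨ (∃z ∀v (¬J(v,v) ∨ N(z)))
Finally move all quantifiers to the prefix:
  ∃u ∀x ∃z ∀v (¬N(u) ∨ H(x,x) ∨ ¬J(v,v) ∨ N(z))

∃u ∀x ∃z ∀v (¬N(u) ∨ H(x,x) ∨ ¬J(v,v) ∨ N(z))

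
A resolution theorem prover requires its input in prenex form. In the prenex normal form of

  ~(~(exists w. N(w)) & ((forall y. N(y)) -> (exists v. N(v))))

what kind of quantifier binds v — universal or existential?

First replace A → B with ¬A ∨ B.
  ~(~(exists w. N(w)) & (~(forall y. N(y)) | (exists v. N(v))))
Push ¬ through the quantifiers and connectives to reach negation normal form:
  (exists w. N(w)) | (forall y. N(y)) & (forall v. ~N(v))
Finally move all quantifiers to the prefix:
  exists w. forall y. forall v. (N(w) | N(y) & ~N(v))
The quantifier exists v sits under an odd number of negations (counting the antecedent side of each →), so it flips to forall v.

universal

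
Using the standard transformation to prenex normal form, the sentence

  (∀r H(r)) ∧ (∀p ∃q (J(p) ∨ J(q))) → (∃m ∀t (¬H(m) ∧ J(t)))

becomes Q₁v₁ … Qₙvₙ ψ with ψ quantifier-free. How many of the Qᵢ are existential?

3

Rewrite implications/biconditionals: A → B as ¬A ∨ B.
  ¬((∀r H(r)) ∧ (∀p ∃q (J(p) ∨ J(q)))) ∨ (∃m ∀t (¬H(m) ∧ J(t)))
Push ¬ through the quantifiers and connectives to reach negation normal form:
  (∃r ¬H(r)) ∨ (∃p ∀q (¬J(p) ∧ ¬J(q))) ∨ (∃m ∀t (¬H(m) ∧ J(t)))
All bound variables are already distinct, so no renaming is needed.
Extract every quantifier outward, since the variables are now distinct and don't occur free across branches:
  ∃r ∃p ∀q ∃m ∀t (¬H(r) ∨ ¬J(p) ∧ ¬J(q) ∨ ¬H(m) ∧ J(t))
The prefix is ∃r ∃p ∀q ∃m ∀t: 2 universal, 3 existential.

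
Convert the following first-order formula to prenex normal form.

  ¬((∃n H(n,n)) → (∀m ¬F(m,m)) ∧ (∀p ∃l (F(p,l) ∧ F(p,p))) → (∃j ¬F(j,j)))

∃n ∀m ∀p ∃l ∀j (H(n,n) ∧ ¬F(m,m) ∧ F(p,l) ∧ F(p,p) ∧ F(j,j))

First replace A → B with ¬A ∨ B.
  ¬(¬(∃n H(n,n)) ∨ ¬((∀m ¬F(m,m)) ∧ (∀p ∃l (F(p,l) ∧ F(p,p)))) ∨ (∃j ¬F(j,j)))
Move each ¬ inward, flipping quantifiers it crosses:
  (∃n H(n,n)) ∧ (∀m ¬F(m,m)) ∧ (∀p ∃l (F(p,l) ∧ F(p,p))) ∧ (∀j F(j,j))
All bound variables are already distinct, so no renaming is needed.
Extract every quantifier outward, since the variables are now distinct and don't occur free across branches:
  ∃n ∀m ∀p ∃l ∀j (H(n,n) ∧ ¬F(m,m) ∧ F(p,l) ∧ F(p,p) ∧ F(j,j))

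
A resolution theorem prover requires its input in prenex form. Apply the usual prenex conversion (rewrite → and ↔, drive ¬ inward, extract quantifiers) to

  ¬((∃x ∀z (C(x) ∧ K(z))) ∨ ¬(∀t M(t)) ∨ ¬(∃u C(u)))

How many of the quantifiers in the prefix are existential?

Push ¬ through the quantifiers and connectives to reach negation normal form:
  (∀x ∃z (¬C(x) ∨ ¬K(z))) ∧ (∀t M(t)) ∧ (∃u C(u))
Extract every quantifier outward, since the variables are now distinct and don't occur free across branches:
  ∀x ∃z ∀t ∃u ((¬C(x) ∨ ¬K(z)) ∧ M(t) ∧ C(u))
The prefix is ∀x ∃z ∀t ∃u: 2 universal, 2 existential.

2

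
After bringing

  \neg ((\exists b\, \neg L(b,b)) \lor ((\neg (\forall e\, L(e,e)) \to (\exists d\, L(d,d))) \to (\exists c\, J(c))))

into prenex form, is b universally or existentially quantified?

universal

Rewrite implications/biconditionals: A → B as ¬A ∨ B.
  \neg ((\exists b\, \neg L(b,b)) \lor \neg (\neg \neg (\forall e\, L(e,e)) \lor (\exists d\, L(d,d))) \lor (\exists c\, J(c)))
Move each ¬ inward, flipping quantifiers it crosses:
  (\forall b\, L(b,b)) \land ((\forall e\, L(e,e)) \lor (\exists d\, L(d,d))) \land (\forall c\, \neg J(c))
All bound variables are already distinct, so no renaming is needed.
Pull the quantifiers to the front (each side's bound variable is not free in the other side):
  \forall b\, \forall e\, \exists d\, \forall c\, (L(b,b) \land (L(e,e) \lor L(d,d)) \land \neg J(c))
The quantifier \exists b sits under an odd number of negations (counting the antecedent side of each →), so it flips to \forall b.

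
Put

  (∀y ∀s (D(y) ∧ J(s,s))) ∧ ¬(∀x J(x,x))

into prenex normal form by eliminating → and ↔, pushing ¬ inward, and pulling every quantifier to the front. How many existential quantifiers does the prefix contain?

Move each ¬ inward, flipping quantifiers it crosses:
  (∀y ∀s (D(y) ∧ J(s,s))) ∧ (∃x ¬J(x,x))
Extract every quantifier outward, since the variables are now distinct and don't occur free across branches:
  ∀y ∀s ∃x (D(y) ∧ J(s,s) ∧ ¬J(x,x))
The prefix is ∀y ∀s ∃x: 2 universal, 1 existential.

1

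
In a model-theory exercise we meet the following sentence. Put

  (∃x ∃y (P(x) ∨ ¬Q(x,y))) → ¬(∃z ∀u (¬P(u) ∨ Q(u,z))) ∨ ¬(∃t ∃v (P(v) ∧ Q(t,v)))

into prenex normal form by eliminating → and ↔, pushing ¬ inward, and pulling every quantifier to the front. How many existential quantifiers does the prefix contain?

1

Rewrite implications/biconditionals: A → B as ¬A ∨ B.
  ¬(∃x ∃y (P(x) ∨ ¬Q(x,y))) ∨ ¬(∃z ∀u (¬P(u) ∨ Q(u,z))) ∨ ¬(∃t ∃v (P(v) ∧ Q(t,v)))
Push ¬ through the quantifiers and connectives to reach negation normal form:
  (∀x ∀y (¬P(x) ∧ Q(x,y))) ∨ (∀z ∃u (P(u) ∧ ¬Q(u,z))) ∨ (∀t ∀v (¬P(v) ∨ ¬Q(t,v)))
All bound variables are already distinct, so no renaming is needed.
Extract every quantifier outward, since the variables are now distinct and don't occur free across branches:
  ∀x ∀y ∀z ∃u ∀t ∀v (¬P(x) ∧ Q(x,y) ∨ P(u) ∧ ¬Q(u,z) ∨ ¬P(v) ∨ ¬Q(t,v))
The prefix is ∀x ∀y ∀z ∃u ∀t ∀v: 5 universal, 1 existential.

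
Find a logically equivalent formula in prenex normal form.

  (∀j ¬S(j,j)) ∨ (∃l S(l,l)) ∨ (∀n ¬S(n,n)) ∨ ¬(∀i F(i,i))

Drive negations inward (¬∀x A ≡ ∃x ¬A, ¬∃x A ≡ ∀x ¬A, De Morgan for ∧/∨):
  (∀j ¬S(j,j)) ∨ (∃l S(l,l)) ∨ (∀n ¬S(n,n)) ∨ (∃i ¬F(i,i))
All bound variables are already distinct, so no renaming is needed.
Pull the quantifiers to the front (each side's bound variable is not free in the other side):
  ∀j ∃l ∀n ∃i (¬S(j,j) ∨ S(l,l) ∨ ¬S(n,n) ∨ ¬F(i,i))

∀j ∃l ∀n ∃i (¬S(j,j) ∨ S(l,l) ∨ ¬S(n,n) ∨ ¬F(i,i))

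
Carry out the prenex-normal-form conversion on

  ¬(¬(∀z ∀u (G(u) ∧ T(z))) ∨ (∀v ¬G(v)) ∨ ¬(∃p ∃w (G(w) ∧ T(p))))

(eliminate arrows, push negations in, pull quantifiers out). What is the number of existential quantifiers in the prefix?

Move each ¬ inward, flipping quantifiers it crosses:
  (∀z ∀u (G(u) ∧ T(z))) ∧ (∃v G(v)) ∧ (∃p ∃w (G(w) ∧ T(p)))
Finally move all quantifiers to the prefix:
  ∀z ∀u ∃v ∃p ∃w (G(u) ∧ T(z) ∧ G(v) ∧ G(w) ∧ T(p))
The prefix is ∀z ∀u ∃v ∃p ∃w: 2 universal, 3 existential.

3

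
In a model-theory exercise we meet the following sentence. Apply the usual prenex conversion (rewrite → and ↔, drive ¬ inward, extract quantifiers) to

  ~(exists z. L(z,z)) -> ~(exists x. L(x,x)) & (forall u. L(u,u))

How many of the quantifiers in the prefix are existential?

1

First replace A → B with ¬A ∨ B.
  ~~(exists z. L(z,z)) | ~(exists x. L(x,x)) & (forall u. L(u,u))
Drive negations inward (¬∀x A ≡ ∃x ¬A, ¬∃x A ≡ ∀x ¬A, De Morgan for ∧/∨):
  (exists z. L(z,z)) | (forall x. ~L(x,x)) & (forall u. L(u,u))
All bound variables are already distinct, so no renaming is needed.
Pull the quantifiers to the front (each side's bound variable is not free in the other side):
  exists z. forall x. forall u. (L(z,z) | ~L(x,x) & L(u,u))
The prefix is exists z forall x forall u: 2 universal, 1 existential.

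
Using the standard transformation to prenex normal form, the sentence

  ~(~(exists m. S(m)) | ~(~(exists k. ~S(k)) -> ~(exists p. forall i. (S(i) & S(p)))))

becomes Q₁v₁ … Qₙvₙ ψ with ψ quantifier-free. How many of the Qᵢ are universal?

Rewrite implications/biconditionals: A → B as ¬A ∨ B.
  ~(~(exists m. S(m)) | ~(~~(exists k. ~S(k)) | ~(exists p. forall i. (S(i) & S(p)))))
Drive negations inward (¬∀x A ≡ ∃x ¬A, ¬∃x A ≡ ∀x ¬A, De Morgan for ∧/∨):
  (exists m. S(m)) & ((exists k. ~S(k)) | (forall p. exists i. (~S(i) | ~S(p))))
Extract every quantifier outward, since the variables are now distinct and don't occur free across branches:
  exists m. exists k. forall p. exists i. (S(m) & (~S(k) | ~S(i) | ~S(p)))
The prefix is exists m exists k forall p exists i: 1 universal, 3 existential.

1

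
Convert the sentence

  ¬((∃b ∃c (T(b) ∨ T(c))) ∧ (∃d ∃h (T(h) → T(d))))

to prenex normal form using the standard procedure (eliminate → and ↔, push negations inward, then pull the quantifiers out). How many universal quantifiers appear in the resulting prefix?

Rewrite implications/biconditionals: A → B as ¬A ∨ B.
  ¬((∃b ∃c (T(b) ∨ T(c))) ∧ (∃d ∃h (¬T(h) ∨ T(d))))
Drive negations inward (¬∀x A ≡ ∃x ¬A, ¬∃x A ≡ ∀x ¬A, De Morgan for ∧/∨):
  (∀b ∀c (¬T(b) ∧ ¬T(c))) ∨ (∀d ∀h (T(h) ∧ ¬T(d)))
All bound variables are already distinct, so no renaming is needed.
Pull the quantifiers to the front (each side's bound variable is not free in the other side):
  ∀b ∀c ∀d ∀h (¬T(b) ∧ ¬T(c) ∨ T(h) ∧ ¬T(d))
The prefix is ∀b ∀c ∀d ∀h: 4 universal, 0 existential.

4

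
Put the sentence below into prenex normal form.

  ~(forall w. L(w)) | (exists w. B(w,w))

exists w. exists v. (~L(w) | B(v,v))

Move each ¬ inward, flipping quantifiers it crosses:
  (exists w. ~L(w)) | (exists w. B(w,w))
Give each quantifier a distinct variable: w↦v.
  (exists w. ~L(w)) | (exists v. B(v,v))
Finally move all quantifiers to the prefix:
  exists w. exists v. (~L(w) | B(v,v))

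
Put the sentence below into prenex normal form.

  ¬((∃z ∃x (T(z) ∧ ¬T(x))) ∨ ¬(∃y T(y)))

∀z ∀x ∃y ((¬T(z) ∨ T(x)) ∧ T(y))

Push ¬ through the quantifiers and connectives to reach negation normal form:
  (∀z ∀x (¬T(z) ∨ T(x))) ∧ (∃y T(y))
All bound variables are already distinct, so no renaming is needed.
Pull the quantifiers to the front (each side's bound variable is not free in the other side):
  ∀z ∀x ∃y ((¬T(z) ∨ T(x)) ∧ T(y))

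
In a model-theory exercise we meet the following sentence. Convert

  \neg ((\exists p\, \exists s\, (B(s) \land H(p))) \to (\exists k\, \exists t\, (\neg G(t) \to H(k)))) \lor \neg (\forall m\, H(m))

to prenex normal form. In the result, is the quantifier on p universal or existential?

Eliminate → and ↔ using ¬ and ∨.
  \neg (\neg (\exists p\, \exists s\, (B(s) \land H(p))) \lor (\exists k\, \exists t\, (\neg \neg G(t) \lor H(k)))) \lor \neg (\forall m\, H(m))
Move each ¬ inward, flipping quantifiers it crosses:
  (\exists p\, \exists s\, (B(s) \land H(p))) \land (\forall k\, \forall t\, (\neg G(t) \land \neg H(k))) \lor (\exists m\, \neg H(m))
All bound variables are already distinct, so no renaming is needed.
Pull the quantifiers to the front (each side's bound variable is not free in the other side):
  \exists p\, \exists s\, \forall k\, \forall t\, \exists m\, (B(s) \land H(p) \land \neg G(t) \land \neg H(k) \lor \neg H(m))
The quantifier \exists p sits under an even number of negations (counting the antecedent side of each →), so it remains existential.

existential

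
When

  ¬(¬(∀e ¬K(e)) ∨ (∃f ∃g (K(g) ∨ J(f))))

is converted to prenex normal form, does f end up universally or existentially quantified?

Push ¬ through the quantifiers and connectives to reach negation normal form:
  (∀e ¬K(e)) ∧ (∀f ∀g (¬K(g) ∧ ¬J(f)))
Pull the quantifiers to the front (each side's bound variable is not free in the other side):
  ∀e ∀f ∀g (¬K(e) ∧ ¬K(g) ∧ ¬J(f))
The quantifier ∃f sits under an odd number of negations, so it flips to ∀f.

universal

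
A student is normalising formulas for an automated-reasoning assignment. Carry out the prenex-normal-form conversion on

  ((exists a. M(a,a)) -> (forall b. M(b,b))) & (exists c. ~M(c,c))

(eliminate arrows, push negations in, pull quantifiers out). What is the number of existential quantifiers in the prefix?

1

First replace A → B with ¬A ∨ B.
  (~(exists a. M(a,a)) | (forall b. M(b,b))) & (exists c. ~M(c,c))
Drive negations inward (¬∀x A ≡ ∃x ¬A, ¬∃x A ≡ ∀x ¬A, De Morgan for ∧/∨):
  ((forall a. ~M(a,a)) | (forall b. M(b,b))) & (exists c. ~M(c,c))
All bound variables are already distinct, so no renaming is needed.
Pull the quantifiers to the front (each side's bound variable is not free in the other side):
  forall a. forall b. exists c. ((~M(a,a) | M(b,b)) & ~M(c,c))
The prefix is forall a forall b exists c: 2 universal, 1 existential.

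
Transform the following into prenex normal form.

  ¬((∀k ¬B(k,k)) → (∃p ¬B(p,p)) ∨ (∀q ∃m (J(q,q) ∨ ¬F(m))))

∀k ∀p ∃q ∀m (¬B(k,k) ∧ B(p,p) ∧ ¬J(q,q) ∧ F(m))

Eliminate → and ↔ using ¬ and ∨.
  ¬(¬(∀k ¬B(k,k)) ∨ (∃p ¬B(p,p)) ∨ (∀q ∃m (J(q,q) ∨ ¬F(m))))
Drive negations inward (¬∀x A ≡ ∃x ¬A, ¬∃x A ≡ ∀x ¬A, De Morgan for ∧/∨):
  (∀k ¬B(k,k)) ∧ (∀p B(p,p)) ∧ (∃q ∀m (¬J(q,q) ∧ F(m)))
All bound variables are already distinct, so no renaming is needed.
Finally move all quantifiers to the prefix:
  ∀k ∀p ∃q ∀m (¬B(k,k) ∧ B(p,p) ∧ ¬J(q,q) ∧ F(m))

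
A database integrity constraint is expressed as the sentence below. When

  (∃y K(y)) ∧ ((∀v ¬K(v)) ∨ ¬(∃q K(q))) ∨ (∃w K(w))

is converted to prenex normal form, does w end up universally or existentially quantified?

Push ¬ through the quantifiers and connectives to reach negation normal form:
  (∃y K(y)) ∧ ((∀v ¬K(v)) ∨ (∀q ¬K(q))) ∨ (∃w K(w))
Pull the quantifiers to the front (each side's bound variable is not free in the other side):
  ∃y ∀v ∀q ∃w (K(y) ∧ (¬K(v) ∨ ¬K(q)) ∨ K(w))
The quantifier ∃w sits under an even number of negations, so it remains existential.

existential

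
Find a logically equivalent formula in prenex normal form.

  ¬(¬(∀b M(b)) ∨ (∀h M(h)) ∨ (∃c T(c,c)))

∀b ∃h ∀c (M(b) ∧ ¬M(h) ∧ ¬T(c,c))

Drive negations inward (¬∀x A ≡ ∃x ¬A, ¬∃x A ≡ ∀x ¬A, De Morgan for ∧/∨):
  (∀b M(b)) ∧ (∃h ¬M(h)) ∧ (∀c ¬T(c,c))
Finally move all quantifiers to the prefix:
  ∀b ∃h ∀c (M(b) ∧ ¬M(h) ∧ ¬T(c,c))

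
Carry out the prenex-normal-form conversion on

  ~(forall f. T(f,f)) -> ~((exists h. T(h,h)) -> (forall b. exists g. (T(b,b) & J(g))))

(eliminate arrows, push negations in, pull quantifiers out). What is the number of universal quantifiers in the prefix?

2

Eliminate → and ↔ using ¬ and ∨.
  ~~(forall f. T(f,f)) | ~(~(exists h. T(h,h)) | (forall b. exists g. (T(b,b) & J(g))))
Push ¬ through the quantifiers and connectives to reach negation normal form:
  (forall f. T(f,f)) | (exists h. T(h,h)) & (exists b. forall g. (~T(b,b) | ~J(g)))
All bound variables are already distinct, so no renaming is needed.
Extract every quantifier outward, since the variables are now distinct and don't occur free across branches:
  forall f. exists h. exists b. forall g. (T(f,f) | T(h,h) & (~T(b,b) | ~J(g)))
The prefix is forall f exists h exists b forall g: 2 universal, 2 existential.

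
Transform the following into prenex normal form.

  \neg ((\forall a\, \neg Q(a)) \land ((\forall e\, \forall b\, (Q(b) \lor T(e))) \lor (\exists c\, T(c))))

Push ¬ through the quantifiers and connectives to reach negation normal form:
  (\exists a\, Q(a)) \lor (\exists e\, \exists b\, (\neg Q(b) \land \neg T(e))) \land (\forall c\, \neg T(c))
All bound variables are already distinct, so no renaming is needed.
Extract every quantifier outward, since the variables are now distinct and don't occur free across branches:
  \exists a\, \exists e\, \exists b\, \forall c\, (Q(a) \lor \neg Q(b) \land \neg T(e) \land \neg T(c))

\exists a\, \exists e\, \exists b\, \forall c\, (Q(a) \lor \neg Q(b) \land \neg T(e) \land \neg T(c))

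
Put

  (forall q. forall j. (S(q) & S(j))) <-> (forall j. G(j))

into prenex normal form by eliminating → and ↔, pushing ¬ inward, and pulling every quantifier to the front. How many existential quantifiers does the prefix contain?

3

Rewrite implications/biconditionals: A → B as ¬A ∨ B; A ↔ B as (¬A ∨ B) ∧ (¬B ∨ A).
  (~(forall q. forall j. (S(q) & S(j))) | (forall j. G(j))) & (~(forall j. G(j)) | (forall q. forall j. (S(q) & S(j))))
Move each ¬ inward, flipping quantifiers it crosses:
  ((exists q. exists j. (~S(q) | ~S(j))) | (forall j. G(j))) & ((exists j. ~G(j)) | (forall q. forall j. (S(q) & S(j))))
Standardize variables apart so no two quantifiers bind the same name: j↦z1, j↦u1, q↦t, j↦w1.
  ((exists q. exists j. (~S(q) | ~S(j))) | (forall z1. G(z1))) & ((exists u1. ~G(u1)) | (forall t. forall w1. (S(t) & S(w1))))
Finally move all quantifiers to the prefix:
  exists q. exists j. forall z1. exists u1. forall t. forall w1. ((~S(q) | ~S(j) | G(z1)) & (~G(u1) | S(t) & S(w1)))
The prefix is exists q exists j forall z1 exists u1 forall t forall w1: 3 universal, 3 existential.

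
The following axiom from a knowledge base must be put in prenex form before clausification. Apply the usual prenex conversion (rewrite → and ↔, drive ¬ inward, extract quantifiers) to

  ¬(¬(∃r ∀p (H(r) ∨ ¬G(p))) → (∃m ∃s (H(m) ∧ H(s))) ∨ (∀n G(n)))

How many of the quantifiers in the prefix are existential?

2

Rewrite implications/biconditionals: A → B as ¬A ∨ B.
  ¬(¬¬(∃r ∀p (H(r) ∨ ¬G(p))) ∨ (∃m ∃s (H(m) ∧ H(s))) ∨ (∀n G(n)))
Push ¬ through the quantifiers and connectives to reach negation normal form:
  (∀r ∃p (¬H(r) ∧ G(p))) ∧ (∀m ∀s (¬H(m) ∨ ¬H(s))) ∧ (∃n ¬G(n))
All bound variables are already distinct, so no renaming is needed.
Finally move all quantifiers to the prefix:
  ∀r ∃p ∀m ∀s ∃n (¬H(r) ∧ G(p) ∧ (¬H(m) ∨ ¬H(s)) ∧ ¬G(n))
The prefix is ∀r ∃p ∀m ∀s ∃n: 3 universal, 2 existential.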